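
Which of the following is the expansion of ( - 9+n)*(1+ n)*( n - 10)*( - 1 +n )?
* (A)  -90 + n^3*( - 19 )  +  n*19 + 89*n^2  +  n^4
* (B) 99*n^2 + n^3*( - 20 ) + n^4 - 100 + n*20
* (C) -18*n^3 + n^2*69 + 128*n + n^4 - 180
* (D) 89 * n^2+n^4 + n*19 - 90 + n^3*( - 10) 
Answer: A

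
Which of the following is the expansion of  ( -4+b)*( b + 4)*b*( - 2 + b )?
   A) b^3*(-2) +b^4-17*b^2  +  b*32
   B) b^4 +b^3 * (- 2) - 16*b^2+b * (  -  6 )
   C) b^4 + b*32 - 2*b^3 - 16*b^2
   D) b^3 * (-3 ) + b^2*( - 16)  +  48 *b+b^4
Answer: C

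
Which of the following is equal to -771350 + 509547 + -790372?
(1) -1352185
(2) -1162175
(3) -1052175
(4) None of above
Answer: 3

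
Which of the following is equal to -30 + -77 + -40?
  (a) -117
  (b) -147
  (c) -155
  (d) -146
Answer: b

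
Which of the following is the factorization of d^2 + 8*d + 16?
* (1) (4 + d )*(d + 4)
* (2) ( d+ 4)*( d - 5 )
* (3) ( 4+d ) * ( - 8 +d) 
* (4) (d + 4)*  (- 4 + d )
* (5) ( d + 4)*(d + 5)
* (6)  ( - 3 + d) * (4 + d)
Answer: 1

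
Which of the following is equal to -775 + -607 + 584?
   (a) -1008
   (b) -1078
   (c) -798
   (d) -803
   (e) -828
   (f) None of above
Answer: c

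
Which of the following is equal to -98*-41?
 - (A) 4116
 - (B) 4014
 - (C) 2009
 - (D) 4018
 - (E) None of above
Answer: D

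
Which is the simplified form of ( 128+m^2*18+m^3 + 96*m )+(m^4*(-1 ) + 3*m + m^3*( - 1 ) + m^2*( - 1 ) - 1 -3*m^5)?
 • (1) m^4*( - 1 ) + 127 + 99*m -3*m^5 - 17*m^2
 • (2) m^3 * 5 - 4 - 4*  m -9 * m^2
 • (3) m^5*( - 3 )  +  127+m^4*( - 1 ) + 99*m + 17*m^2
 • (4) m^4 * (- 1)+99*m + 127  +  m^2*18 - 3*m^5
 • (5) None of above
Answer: 3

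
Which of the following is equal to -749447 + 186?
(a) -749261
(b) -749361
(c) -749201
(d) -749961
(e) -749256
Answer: a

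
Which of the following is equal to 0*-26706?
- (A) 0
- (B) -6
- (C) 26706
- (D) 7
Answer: A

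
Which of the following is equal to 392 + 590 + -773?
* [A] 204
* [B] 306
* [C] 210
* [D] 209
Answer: D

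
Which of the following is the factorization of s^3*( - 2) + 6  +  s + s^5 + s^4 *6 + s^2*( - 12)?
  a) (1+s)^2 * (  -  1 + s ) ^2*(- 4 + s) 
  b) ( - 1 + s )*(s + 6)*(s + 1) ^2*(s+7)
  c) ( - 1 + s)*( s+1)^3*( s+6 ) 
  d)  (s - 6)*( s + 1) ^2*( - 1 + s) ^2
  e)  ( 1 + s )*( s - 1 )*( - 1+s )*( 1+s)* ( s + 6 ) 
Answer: e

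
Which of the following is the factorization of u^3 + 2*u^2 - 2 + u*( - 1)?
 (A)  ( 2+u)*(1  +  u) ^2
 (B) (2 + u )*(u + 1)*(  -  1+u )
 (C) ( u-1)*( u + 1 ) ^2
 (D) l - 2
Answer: B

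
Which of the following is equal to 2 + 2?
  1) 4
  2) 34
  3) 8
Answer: 1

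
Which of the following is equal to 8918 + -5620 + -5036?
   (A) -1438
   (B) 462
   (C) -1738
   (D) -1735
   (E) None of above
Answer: C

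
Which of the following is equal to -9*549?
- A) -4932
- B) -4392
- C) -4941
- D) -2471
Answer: C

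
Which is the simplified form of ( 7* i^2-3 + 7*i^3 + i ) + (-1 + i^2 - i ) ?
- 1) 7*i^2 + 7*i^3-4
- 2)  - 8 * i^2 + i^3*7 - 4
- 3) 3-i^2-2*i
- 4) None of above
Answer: 4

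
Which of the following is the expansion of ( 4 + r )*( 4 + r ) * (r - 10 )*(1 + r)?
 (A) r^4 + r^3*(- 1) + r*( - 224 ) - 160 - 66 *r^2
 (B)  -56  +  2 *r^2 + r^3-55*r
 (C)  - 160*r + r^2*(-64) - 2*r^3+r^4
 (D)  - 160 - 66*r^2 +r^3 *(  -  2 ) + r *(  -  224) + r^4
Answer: A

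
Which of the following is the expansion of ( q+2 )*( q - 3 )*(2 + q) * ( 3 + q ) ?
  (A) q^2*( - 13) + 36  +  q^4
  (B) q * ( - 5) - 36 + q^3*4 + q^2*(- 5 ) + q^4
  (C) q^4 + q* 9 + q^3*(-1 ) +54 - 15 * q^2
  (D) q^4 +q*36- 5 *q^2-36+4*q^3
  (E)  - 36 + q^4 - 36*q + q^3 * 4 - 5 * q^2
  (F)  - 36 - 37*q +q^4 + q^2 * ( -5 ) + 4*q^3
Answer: E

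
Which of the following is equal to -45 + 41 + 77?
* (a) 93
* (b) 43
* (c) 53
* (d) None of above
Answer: d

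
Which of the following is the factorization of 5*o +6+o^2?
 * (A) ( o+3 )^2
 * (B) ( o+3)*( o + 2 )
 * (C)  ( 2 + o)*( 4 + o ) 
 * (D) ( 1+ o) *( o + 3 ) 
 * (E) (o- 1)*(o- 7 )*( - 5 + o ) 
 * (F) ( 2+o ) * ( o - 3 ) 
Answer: B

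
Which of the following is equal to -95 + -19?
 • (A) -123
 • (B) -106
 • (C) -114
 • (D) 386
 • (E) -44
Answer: C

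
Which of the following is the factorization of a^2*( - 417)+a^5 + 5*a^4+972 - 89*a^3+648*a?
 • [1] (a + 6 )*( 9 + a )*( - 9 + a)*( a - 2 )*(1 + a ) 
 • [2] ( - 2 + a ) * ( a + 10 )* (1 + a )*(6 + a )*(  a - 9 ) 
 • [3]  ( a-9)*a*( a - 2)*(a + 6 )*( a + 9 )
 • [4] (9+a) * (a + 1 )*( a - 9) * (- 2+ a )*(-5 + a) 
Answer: 1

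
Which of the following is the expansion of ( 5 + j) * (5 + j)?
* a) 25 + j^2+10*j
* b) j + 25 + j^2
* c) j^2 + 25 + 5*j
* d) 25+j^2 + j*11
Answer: a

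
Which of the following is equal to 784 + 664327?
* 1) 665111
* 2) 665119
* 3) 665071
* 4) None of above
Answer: 1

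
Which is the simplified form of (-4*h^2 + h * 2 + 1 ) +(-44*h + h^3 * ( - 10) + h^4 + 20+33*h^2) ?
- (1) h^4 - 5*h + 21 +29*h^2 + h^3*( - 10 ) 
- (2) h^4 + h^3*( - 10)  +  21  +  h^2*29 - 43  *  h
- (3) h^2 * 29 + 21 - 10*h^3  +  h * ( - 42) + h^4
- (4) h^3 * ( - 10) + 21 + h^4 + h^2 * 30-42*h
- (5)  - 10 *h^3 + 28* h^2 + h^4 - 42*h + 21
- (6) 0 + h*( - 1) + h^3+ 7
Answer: 3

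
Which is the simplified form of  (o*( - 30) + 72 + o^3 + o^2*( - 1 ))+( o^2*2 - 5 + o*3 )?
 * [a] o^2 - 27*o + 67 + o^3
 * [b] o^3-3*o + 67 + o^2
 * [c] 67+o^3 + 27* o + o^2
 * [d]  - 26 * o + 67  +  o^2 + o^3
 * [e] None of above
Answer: a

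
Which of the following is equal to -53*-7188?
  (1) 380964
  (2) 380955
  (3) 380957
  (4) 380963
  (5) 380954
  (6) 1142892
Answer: 1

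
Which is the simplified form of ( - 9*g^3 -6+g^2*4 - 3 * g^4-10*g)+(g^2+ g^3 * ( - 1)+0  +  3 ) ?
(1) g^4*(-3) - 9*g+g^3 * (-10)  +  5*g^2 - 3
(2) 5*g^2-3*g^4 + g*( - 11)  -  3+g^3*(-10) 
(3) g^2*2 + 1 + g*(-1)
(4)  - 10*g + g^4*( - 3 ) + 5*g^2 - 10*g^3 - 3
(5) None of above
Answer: 4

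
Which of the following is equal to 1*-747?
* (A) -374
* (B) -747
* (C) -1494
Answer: B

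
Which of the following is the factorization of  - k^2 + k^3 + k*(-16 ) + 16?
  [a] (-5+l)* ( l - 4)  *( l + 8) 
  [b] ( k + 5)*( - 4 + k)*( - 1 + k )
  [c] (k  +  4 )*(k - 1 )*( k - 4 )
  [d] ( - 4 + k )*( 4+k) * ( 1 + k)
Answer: c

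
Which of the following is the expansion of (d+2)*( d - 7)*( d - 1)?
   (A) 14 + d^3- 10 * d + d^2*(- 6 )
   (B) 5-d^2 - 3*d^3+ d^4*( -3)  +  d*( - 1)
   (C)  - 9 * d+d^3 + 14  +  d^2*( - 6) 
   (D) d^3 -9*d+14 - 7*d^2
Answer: C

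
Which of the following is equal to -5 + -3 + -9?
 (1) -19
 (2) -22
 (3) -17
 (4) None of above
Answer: 3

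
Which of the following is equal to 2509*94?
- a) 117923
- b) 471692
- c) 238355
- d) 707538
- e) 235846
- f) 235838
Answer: e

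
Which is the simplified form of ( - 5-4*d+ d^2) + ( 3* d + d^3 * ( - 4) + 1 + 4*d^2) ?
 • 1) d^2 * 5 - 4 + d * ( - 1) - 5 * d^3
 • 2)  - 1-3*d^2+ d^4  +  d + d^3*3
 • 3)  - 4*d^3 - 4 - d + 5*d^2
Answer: 3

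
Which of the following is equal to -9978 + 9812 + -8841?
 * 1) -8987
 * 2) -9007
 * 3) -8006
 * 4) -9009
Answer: 2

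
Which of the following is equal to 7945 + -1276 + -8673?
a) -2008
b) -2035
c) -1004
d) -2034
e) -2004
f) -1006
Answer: e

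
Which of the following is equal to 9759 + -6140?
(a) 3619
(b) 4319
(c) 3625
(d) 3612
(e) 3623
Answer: a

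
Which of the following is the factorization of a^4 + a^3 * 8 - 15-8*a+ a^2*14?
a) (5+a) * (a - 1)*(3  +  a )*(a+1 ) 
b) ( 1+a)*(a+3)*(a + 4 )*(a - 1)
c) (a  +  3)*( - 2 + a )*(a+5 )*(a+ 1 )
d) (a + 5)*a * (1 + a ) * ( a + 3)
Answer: a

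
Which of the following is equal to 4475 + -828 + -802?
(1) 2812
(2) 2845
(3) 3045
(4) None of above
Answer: 2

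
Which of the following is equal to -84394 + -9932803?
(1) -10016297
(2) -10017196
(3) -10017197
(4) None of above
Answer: 3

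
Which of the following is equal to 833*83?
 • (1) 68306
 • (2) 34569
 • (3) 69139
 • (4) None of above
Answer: 3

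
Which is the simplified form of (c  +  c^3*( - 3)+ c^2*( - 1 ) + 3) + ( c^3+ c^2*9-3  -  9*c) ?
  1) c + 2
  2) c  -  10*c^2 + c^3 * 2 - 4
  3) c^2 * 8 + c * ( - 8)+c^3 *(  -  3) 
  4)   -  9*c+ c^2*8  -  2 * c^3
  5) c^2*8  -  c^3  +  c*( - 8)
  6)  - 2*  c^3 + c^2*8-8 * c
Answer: 6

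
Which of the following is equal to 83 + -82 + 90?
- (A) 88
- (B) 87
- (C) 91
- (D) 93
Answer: C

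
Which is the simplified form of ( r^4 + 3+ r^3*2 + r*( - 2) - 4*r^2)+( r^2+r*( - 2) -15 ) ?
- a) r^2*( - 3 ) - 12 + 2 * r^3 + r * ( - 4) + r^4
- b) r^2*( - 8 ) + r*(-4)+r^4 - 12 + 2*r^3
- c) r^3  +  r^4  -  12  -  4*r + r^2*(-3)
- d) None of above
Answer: a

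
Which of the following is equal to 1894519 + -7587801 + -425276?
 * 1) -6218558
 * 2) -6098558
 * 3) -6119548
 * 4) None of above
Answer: 4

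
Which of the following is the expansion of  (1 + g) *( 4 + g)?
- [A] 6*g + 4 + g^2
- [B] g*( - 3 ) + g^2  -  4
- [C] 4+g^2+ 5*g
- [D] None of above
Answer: C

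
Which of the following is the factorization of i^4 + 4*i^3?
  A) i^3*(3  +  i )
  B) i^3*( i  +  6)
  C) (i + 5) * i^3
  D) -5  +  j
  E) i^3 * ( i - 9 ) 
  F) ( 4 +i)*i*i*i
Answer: F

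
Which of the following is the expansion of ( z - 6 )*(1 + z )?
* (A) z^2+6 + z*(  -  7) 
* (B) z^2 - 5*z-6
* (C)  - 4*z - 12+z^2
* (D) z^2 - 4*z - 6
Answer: B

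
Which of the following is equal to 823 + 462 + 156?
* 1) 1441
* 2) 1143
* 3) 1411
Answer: 1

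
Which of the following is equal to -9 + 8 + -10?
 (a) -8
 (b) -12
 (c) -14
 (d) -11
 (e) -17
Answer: d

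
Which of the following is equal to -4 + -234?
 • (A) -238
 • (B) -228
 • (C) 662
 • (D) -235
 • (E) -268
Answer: A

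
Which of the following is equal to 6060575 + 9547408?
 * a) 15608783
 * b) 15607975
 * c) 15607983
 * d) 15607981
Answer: c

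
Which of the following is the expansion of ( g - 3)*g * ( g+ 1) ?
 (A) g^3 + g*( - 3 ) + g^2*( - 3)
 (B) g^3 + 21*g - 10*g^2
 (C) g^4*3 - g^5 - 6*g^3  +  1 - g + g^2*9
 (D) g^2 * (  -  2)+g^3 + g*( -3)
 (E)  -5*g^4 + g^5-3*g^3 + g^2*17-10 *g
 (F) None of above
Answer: D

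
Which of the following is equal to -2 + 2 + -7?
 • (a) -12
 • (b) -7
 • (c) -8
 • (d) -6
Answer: b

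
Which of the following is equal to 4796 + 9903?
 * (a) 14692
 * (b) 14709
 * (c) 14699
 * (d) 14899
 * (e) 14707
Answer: c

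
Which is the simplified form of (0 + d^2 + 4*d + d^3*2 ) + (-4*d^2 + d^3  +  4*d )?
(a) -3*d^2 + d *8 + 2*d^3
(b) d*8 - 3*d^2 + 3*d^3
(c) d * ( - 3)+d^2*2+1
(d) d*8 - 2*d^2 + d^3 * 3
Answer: b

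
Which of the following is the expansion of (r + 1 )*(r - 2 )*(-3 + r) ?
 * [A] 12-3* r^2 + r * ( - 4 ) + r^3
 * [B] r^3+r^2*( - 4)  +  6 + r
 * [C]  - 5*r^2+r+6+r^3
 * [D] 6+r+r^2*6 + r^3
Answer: B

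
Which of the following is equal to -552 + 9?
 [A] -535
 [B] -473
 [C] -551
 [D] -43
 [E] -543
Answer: E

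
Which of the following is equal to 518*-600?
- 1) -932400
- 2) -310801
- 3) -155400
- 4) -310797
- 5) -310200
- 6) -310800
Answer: 6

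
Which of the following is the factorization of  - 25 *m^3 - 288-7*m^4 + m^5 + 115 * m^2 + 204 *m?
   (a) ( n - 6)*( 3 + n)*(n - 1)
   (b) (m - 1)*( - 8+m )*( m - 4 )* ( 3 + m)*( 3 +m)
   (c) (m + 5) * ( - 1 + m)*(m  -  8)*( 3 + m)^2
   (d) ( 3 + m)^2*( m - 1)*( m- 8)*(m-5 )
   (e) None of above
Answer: b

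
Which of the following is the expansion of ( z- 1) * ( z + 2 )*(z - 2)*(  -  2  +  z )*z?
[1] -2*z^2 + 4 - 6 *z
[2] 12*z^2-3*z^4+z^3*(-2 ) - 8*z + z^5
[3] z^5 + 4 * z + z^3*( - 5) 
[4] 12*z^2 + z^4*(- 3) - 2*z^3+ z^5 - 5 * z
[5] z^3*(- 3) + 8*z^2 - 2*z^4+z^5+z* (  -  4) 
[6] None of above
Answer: 2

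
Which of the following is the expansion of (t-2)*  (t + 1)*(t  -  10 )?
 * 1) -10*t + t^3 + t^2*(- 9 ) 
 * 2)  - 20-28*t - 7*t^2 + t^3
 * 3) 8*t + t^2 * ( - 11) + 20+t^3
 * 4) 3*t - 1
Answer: 3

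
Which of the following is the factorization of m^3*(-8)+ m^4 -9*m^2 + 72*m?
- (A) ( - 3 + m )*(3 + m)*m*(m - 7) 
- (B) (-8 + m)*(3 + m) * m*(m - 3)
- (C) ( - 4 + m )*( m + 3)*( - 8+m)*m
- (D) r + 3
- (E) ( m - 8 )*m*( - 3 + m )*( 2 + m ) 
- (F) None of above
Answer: B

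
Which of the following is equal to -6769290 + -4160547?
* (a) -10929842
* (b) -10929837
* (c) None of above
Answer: b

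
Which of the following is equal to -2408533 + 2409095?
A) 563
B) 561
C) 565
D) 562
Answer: D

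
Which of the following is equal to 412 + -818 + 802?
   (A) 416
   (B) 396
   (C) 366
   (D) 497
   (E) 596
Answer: B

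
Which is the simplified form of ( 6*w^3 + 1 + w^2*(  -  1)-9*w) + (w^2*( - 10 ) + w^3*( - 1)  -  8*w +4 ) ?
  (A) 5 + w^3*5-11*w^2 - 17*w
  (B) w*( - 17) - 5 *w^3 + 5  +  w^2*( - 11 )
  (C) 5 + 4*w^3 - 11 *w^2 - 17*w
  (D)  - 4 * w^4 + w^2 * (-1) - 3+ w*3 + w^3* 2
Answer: A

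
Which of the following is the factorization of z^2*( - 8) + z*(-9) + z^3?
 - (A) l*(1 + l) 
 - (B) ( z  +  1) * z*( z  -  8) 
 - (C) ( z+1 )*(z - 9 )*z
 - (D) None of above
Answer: C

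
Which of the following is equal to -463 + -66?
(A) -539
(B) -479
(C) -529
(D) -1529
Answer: C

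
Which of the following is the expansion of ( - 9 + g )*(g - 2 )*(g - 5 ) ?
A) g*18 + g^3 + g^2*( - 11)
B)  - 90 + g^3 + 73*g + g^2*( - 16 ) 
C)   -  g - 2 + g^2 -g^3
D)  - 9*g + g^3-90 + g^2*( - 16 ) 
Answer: B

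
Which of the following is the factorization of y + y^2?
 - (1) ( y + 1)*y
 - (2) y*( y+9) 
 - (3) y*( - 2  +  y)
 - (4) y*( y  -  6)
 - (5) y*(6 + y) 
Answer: 1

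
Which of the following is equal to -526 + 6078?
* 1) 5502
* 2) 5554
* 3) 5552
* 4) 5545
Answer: 3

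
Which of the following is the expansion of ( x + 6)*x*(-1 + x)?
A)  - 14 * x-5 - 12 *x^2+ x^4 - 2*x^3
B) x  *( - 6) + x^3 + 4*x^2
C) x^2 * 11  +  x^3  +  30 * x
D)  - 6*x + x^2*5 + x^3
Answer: D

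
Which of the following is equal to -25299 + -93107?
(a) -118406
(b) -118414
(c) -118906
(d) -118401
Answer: a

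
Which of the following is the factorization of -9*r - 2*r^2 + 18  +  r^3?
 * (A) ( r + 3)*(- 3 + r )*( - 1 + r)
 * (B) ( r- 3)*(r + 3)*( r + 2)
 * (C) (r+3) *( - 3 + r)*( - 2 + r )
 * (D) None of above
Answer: C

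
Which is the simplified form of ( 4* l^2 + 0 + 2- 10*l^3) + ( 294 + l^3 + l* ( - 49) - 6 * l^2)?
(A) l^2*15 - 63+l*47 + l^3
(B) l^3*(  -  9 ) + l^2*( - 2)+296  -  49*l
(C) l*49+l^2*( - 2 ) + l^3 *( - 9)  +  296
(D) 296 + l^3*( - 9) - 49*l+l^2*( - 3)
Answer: B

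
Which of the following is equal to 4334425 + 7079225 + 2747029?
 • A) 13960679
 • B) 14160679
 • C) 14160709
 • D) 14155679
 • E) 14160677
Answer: B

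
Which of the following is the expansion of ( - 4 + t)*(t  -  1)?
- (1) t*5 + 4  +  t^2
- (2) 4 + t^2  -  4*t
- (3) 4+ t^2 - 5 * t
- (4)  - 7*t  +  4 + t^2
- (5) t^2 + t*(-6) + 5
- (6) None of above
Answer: 3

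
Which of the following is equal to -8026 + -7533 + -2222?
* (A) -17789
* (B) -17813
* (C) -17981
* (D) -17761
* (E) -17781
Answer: E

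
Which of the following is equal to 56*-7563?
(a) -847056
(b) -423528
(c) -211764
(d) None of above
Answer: b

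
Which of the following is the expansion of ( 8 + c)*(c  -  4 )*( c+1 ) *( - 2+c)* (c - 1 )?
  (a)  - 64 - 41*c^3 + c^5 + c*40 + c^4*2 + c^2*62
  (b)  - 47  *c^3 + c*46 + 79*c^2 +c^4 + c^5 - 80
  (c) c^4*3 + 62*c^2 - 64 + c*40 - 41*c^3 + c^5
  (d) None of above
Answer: a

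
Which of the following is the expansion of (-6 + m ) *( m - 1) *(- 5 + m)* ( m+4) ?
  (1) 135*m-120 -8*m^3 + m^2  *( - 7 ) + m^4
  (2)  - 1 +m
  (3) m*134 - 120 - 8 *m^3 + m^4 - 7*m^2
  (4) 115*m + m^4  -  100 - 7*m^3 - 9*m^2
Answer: 3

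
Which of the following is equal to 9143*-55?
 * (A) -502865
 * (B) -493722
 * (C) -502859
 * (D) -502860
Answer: A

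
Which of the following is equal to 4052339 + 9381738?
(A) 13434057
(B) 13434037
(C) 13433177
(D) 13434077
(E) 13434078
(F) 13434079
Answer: D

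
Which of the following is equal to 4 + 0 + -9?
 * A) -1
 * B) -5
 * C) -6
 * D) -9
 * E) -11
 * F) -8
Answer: B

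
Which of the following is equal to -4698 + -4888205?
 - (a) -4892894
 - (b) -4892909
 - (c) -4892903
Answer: c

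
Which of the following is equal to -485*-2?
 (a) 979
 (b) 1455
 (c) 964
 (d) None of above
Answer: d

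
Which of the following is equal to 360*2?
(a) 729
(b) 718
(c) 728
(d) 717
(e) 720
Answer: e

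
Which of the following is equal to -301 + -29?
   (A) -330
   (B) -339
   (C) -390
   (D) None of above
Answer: A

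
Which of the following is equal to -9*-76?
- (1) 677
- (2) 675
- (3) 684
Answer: 3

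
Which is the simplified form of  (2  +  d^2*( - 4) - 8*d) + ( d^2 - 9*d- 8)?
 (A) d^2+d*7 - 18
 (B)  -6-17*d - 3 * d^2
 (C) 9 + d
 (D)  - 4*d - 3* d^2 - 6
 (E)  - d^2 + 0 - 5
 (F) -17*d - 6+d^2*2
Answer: B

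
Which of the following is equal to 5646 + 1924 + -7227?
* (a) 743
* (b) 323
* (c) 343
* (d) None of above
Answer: c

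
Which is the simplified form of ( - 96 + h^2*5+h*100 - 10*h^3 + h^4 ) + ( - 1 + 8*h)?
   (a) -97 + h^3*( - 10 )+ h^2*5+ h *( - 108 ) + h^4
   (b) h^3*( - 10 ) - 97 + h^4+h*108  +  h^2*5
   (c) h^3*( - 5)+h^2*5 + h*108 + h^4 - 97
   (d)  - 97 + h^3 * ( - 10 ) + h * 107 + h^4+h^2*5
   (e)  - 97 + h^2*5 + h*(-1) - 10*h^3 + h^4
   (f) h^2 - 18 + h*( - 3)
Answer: b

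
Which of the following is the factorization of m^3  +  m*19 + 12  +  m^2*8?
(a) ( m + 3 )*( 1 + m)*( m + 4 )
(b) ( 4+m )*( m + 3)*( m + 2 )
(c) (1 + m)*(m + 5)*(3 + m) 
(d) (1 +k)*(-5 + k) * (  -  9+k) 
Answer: a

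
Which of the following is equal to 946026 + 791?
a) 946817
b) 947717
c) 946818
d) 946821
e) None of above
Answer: a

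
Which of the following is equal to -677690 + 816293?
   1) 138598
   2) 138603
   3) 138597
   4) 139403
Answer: 2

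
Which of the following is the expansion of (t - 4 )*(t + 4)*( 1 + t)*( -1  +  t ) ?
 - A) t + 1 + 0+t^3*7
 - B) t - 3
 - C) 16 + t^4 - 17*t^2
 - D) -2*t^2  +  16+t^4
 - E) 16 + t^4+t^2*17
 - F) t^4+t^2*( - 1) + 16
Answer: C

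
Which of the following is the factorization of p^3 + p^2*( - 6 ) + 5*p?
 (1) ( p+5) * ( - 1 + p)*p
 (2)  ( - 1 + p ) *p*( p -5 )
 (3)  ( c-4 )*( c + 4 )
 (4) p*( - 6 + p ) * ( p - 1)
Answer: 2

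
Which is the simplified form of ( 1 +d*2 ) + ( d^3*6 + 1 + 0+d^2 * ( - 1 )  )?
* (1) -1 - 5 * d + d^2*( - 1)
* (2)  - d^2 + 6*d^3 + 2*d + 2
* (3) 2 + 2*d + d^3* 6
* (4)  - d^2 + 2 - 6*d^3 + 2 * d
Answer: 2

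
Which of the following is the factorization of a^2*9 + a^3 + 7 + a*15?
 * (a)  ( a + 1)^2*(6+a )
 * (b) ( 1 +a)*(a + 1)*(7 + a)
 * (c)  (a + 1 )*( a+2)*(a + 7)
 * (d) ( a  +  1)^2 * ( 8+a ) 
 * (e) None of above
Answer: b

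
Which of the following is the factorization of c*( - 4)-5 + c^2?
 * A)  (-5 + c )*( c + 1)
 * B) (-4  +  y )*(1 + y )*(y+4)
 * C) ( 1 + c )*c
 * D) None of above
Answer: A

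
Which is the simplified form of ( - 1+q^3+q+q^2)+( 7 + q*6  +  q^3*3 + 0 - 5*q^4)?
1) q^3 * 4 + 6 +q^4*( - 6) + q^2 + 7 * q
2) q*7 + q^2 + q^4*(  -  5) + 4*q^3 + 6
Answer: 2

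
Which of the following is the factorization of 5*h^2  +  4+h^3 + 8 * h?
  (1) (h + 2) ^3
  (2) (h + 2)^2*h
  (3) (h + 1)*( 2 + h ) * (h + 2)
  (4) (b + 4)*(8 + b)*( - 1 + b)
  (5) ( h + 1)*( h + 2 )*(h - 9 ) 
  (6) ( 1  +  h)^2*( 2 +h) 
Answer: 3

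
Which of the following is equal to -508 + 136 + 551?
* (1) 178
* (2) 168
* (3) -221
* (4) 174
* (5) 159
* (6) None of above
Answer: 6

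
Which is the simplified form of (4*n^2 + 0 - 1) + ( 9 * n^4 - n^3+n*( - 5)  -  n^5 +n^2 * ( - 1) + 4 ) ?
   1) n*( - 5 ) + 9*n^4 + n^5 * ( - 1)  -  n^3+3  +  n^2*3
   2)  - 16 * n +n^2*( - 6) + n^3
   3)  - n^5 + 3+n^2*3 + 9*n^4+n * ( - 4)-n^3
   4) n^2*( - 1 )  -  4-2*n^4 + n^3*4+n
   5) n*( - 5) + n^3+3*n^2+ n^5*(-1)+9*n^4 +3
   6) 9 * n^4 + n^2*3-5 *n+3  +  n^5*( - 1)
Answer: 1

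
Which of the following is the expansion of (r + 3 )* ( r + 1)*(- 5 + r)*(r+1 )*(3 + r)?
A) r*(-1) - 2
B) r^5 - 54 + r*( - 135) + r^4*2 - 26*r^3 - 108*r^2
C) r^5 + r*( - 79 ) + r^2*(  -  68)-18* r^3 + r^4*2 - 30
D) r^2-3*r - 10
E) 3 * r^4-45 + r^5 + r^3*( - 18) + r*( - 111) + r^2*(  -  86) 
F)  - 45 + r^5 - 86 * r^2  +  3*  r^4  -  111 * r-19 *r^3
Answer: E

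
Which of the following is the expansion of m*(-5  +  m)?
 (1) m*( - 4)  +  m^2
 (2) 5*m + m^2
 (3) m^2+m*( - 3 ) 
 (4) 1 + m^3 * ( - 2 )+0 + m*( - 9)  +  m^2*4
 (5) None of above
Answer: 5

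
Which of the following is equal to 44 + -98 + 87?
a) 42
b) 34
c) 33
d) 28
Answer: c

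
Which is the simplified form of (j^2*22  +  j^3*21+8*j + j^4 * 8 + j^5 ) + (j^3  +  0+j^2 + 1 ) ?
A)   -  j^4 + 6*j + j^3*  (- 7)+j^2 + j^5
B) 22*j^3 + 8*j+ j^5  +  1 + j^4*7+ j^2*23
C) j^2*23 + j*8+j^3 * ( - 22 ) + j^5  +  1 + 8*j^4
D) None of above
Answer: D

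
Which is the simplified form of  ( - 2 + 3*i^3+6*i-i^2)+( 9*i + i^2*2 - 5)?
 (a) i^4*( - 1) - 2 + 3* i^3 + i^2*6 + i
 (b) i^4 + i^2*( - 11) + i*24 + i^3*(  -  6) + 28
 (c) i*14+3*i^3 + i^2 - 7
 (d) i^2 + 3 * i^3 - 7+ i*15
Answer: d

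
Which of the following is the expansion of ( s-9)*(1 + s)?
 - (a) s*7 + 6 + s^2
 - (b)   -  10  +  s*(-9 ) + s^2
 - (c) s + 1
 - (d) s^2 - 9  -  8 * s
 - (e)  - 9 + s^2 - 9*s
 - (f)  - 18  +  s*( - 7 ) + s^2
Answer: d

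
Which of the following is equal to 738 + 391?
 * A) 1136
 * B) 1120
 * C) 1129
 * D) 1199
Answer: C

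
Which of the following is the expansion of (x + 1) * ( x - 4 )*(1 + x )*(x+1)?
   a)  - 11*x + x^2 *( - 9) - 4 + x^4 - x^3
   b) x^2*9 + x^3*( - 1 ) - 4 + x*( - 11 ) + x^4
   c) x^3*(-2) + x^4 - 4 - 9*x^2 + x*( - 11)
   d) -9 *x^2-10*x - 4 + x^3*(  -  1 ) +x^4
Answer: a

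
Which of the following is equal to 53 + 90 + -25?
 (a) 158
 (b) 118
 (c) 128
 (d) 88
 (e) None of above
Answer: b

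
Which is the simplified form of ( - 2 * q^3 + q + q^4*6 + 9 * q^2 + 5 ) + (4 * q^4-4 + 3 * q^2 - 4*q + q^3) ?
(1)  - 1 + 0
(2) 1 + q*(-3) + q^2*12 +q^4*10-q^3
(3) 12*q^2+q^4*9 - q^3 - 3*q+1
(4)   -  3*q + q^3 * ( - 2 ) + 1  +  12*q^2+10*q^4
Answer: 2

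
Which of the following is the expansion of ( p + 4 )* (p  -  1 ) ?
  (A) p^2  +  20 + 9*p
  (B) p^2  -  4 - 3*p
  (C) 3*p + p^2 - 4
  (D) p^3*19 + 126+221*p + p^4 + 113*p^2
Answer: C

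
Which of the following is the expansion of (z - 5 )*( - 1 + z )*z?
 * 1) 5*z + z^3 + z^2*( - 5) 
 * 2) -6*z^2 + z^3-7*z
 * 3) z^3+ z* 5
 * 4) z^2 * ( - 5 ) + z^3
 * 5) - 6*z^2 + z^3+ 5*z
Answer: 5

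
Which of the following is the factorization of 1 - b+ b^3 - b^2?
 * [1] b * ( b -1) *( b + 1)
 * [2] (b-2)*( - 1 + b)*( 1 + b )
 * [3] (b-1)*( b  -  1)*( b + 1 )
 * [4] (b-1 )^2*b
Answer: 3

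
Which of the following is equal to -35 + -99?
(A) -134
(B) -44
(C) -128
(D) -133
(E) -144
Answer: A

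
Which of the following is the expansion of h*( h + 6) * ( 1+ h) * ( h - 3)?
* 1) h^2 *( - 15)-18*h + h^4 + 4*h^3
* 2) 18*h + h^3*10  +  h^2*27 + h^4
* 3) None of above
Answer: 1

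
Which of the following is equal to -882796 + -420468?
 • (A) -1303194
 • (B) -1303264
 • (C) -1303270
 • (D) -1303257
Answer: B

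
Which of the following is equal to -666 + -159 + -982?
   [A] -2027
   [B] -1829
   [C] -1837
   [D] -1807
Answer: D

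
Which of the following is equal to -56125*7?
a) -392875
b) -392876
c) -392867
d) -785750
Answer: a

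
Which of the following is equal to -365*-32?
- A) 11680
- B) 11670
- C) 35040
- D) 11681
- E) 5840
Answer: A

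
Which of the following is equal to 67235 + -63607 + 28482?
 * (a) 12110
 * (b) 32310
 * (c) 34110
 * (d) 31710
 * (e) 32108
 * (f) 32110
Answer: f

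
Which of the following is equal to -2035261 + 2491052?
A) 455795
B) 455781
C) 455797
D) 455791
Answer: D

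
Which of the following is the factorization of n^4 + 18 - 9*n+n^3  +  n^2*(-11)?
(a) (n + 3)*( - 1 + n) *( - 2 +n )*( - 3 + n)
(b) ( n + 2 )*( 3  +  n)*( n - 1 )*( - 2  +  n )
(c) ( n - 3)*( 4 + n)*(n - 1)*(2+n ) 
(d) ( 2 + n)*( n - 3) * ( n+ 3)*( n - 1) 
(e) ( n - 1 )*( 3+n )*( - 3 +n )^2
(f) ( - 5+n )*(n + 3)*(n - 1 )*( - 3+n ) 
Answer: d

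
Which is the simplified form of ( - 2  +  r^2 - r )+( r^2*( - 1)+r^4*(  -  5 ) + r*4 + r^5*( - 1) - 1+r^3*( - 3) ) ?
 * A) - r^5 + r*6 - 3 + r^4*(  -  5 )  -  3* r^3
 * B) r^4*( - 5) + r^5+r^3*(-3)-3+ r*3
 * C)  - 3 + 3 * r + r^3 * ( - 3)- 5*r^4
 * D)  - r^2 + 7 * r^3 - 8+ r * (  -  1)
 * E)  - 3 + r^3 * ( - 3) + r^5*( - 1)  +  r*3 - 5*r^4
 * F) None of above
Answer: E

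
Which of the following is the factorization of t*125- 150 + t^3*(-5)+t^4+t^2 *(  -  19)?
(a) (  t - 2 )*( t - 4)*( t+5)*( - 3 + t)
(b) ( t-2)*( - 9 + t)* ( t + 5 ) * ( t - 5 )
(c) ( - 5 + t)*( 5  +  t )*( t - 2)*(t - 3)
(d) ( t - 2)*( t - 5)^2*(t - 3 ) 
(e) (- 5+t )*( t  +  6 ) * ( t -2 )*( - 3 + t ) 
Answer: c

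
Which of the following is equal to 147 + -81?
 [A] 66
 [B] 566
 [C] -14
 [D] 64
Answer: A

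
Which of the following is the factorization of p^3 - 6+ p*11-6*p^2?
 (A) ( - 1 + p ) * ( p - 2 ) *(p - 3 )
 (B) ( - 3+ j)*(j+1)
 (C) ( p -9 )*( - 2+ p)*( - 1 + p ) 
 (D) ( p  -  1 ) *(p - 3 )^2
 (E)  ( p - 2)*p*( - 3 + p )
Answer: A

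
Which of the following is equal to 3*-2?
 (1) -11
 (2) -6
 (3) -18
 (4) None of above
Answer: 2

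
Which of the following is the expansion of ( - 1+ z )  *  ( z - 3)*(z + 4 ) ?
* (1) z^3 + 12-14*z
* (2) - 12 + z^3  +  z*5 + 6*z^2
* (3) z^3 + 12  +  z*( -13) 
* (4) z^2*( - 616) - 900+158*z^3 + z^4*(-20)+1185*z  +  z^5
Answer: 3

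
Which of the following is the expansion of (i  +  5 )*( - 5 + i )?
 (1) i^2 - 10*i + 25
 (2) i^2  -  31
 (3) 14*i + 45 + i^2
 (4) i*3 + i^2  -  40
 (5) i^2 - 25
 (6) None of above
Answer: 5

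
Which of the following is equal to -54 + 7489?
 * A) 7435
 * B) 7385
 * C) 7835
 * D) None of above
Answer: A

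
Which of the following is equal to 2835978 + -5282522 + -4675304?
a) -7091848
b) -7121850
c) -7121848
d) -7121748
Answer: c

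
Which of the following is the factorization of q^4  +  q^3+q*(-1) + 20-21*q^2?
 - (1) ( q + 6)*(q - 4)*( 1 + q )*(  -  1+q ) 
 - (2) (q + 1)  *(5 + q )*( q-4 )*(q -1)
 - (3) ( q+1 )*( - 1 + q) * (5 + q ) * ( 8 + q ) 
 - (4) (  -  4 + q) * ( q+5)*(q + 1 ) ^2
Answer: 2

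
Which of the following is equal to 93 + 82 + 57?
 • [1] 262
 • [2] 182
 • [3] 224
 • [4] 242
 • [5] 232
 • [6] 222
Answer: 5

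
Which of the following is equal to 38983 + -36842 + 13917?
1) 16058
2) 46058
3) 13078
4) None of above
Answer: 1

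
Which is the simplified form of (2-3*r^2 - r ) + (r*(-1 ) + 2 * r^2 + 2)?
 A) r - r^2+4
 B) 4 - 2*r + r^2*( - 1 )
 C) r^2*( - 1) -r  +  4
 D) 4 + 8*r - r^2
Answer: B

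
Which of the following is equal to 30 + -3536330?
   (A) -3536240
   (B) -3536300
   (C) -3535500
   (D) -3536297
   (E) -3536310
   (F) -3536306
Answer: B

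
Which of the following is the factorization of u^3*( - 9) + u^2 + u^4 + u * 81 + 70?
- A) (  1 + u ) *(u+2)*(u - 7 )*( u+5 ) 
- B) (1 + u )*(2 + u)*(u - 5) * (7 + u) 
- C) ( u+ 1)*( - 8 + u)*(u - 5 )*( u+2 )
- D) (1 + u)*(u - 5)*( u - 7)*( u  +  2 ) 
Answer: D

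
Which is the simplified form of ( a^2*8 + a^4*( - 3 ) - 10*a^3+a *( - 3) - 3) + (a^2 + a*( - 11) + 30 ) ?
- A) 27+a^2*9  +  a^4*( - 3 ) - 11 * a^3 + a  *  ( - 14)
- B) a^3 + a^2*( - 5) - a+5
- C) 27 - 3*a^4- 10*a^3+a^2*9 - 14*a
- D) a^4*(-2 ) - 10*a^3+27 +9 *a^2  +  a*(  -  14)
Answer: C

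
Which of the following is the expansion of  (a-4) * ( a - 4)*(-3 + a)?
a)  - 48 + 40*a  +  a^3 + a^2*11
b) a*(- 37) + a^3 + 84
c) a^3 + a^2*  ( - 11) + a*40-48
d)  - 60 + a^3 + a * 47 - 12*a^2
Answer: c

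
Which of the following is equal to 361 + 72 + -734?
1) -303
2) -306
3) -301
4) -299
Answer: 3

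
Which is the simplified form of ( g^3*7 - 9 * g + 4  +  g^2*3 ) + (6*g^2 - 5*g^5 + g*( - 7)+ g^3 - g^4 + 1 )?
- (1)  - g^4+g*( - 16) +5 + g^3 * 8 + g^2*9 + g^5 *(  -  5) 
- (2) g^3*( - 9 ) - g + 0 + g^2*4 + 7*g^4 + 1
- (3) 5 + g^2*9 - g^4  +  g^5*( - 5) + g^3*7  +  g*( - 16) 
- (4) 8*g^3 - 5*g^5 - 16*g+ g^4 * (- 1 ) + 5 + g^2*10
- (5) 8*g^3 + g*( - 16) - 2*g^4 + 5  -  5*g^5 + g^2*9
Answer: 1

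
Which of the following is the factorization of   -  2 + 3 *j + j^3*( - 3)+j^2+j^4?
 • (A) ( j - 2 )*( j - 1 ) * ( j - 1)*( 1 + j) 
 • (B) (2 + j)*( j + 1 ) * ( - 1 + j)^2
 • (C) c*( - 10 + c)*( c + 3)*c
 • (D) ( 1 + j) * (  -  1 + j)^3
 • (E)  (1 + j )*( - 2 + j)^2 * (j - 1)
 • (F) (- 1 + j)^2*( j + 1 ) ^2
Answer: A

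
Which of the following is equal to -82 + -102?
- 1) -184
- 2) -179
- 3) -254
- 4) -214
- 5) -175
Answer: 1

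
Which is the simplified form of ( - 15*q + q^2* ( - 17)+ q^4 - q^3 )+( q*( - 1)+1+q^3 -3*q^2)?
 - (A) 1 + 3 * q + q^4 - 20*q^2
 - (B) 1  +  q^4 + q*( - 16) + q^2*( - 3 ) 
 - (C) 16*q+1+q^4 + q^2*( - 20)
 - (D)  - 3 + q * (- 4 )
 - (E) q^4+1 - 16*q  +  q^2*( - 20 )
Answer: E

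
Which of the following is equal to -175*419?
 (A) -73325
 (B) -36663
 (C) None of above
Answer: A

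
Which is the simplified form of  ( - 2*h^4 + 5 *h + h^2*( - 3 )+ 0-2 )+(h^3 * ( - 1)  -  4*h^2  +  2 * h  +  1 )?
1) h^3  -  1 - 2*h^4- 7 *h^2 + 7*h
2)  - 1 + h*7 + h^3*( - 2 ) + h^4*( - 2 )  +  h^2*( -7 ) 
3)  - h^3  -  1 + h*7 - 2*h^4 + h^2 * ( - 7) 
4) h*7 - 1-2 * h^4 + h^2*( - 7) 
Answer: 3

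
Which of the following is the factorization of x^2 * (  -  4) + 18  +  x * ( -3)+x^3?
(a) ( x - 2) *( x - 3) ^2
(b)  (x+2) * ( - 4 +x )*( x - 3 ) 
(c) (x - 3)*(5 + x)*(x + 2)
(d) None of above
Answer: d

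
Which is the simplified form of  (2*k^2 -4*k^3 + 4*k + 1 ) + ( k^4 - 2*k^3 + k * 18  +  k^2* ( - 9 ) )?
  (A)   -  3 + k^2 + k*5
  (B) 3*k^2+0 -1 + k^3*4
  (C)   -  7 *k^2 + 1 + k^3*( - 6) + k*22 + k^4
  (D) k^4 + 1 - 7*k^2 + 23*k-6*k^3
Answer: C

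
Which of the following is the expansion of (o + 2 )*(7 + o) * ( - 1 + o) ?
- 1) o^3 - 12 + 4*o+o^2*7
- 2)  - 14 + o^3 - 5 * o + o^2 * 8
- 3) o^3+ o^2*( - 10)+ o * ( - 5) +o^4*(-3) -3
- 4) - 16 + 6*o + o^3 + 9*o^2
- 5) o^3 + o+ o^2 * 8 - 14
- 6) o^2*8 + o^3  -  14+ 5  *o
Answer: 6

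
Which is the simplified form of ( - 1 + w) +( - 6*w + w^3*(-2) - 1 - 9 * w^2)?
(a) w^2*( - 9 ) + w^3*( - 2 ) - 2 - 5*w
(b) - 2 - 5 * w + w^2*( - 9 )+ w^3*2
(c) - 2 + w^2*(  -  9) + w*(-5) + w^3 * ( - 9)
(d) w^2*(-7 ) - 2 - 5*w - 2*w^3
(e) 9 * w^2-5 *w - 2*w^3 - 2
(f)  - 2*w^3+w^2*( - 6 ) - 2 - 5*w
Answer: a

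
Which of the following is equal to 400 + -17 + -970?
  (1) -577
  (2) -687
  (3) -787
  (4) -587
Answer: 4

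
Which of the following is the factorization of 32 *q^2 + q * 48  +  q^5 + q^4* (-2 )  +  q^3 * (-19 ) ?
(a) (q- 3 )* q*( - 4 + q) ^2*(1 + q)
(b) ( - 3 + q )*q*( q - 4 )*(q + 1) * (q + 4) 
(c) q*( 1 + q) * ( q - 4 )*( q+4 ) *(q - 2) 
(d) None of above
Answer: b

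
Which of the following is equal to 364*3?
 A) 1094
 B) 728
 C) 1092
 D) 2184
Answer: C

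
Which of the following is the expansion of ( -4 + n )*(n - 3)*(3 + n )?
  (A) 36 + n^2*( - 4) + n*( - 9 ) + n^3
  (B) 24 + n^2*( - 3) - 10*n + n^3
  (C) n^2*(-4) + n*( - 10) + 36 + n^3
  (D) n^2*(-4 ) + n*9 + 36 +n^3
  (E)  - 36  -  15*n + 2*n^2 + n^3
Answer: A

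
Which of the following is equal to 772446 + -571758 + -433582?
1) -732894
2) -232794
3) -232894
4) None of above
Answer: 3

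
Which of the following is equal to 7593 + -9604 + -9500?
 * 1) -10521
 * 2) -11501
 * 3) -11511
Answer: 3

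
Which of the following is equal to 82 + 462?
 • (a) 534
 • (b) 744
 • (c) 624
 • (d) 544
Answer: d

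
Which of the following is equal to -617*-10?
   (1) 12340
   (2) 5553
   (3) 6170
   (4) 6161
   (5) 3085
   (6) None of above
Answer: 3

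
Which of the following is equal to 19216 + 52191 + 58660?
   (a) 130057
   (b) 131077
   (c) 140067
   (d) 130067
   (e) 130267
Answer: d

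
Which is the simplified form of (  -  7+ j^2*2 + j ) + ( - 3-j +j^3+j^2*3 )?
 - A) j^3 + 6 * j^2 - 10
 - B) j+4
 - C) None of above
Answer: C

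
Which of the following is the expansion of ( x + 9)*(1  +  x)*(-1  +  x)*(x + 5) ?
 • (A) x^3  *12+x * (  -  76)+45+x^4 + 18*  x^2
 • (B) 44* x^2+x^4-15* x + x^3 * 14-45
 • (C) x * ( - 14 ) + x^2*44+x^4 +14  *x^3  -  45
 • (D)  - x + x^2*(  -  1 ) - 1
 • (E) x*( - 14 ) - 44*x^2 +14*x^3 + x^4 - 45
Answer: C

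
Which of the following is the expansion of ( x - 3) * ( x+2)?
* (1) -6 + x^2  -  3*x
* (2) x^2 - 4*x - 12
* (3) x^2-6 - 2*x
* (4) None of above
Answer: 4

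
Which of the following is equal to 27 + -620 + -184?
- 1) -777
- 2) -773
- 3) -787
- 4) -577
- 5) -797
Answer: 1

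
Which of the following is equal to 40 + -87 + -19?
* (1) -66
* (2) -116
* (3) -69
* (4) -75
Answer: 1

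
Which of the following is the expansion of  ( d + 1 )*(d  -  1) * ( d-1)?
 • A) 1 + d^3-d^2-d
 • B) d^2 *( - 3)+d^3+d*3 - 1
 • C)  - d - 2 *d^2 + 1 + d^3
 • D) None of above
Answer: A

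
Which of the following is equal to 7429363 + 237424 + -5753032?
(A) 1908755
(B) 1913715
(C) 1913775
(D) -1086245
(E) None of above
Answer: E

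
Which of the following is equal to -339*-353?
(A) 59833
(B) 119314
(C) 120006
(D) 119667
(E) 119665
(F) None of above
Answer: D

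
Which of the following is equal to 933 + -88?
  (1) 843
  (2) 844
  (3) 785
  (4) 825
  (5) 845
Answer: 5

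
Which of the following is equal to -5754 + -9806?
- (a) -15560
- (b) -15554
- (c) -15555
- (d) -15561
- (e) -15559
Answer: a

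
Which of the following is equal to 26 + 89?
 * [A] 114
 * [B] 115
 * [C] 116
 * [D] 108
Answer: B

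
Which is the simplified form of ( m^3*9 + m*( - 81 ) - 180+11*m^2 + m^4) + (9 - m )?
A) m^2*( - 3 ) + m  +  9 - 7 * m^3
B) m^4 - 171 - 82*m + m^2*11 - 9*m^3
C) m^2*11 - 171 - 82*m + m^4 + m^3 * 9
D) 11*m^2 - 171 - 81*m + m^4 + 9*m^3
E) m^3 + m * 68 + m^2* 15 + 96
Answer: C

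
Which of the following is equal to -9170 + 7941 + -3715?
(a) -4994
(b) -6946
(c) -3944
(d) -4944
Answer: d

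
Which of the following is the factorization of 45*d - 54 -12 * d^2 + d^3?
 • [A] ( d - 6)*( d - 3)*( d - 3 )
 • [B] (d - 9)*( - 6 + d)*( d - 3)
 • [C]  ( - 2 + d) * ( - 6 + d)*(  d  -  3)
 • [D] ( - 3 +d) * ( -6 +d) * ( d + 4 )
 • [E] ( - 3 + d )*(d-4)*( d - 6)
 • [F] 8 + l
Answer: A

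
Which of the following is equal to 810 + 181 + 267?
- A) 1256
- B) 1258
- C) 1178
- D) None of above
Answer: B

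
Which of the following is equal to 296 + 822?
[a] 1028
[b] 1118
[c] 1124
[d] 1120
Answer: b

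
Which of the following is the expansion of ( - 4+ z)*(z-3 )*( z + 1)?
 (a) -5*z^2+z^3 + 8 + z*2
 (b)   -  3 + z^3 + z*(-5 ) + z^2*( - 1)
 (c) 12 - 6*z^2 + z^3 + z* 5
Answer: c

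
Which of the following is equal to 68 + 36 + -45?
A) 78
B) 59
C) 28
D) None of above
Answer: B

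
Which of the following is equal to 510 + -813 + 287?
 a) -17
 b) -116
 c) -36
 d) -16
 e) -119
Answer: d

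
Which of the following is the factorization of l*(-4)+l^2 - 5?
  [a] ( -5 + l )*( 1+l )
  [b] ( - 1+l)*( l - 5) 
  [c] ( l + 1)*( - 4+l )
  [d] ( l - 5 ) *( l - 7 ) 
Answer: a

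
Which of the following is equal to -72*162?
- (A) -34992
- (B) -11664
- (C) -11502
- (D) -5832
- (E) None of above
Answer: B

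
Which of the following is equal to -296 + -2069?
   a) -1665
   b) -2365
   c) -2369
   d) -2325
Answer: b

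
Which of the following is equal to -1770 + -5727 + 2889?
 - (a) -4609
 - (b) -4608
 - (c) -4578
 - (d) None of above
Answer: b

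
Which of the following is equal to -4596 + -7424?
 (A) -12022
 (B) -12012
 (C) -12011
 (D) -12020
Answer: D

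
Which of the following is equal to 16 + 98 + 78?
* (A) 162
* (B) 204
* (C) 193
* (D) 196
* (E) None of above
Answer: E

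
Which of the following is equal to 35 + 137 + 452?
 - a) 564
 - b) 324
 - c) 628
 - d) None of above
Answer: d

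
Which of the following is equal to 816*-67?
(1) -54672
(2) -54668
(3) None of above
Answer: 1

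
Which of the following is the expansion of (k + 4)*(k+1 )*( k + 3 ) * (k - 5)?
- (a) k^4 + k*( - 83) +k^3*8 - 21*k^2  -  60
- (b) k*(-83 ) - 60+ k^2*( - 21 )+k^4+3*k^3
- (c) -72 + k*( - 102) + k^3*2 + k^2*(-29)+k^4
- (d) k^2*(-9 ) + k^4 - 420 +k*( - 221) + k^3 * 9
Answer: b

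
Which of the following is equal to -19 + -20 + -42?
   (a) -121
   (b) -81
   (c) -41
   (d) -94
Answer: b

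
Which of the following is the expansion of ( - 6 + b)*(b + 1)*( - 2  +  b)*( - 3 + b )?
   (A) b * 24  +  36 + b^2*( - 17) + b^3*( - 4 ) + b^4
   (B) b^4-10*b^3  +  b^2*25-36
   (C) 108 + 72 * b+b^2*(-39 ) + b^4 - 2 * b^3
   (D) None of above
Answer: B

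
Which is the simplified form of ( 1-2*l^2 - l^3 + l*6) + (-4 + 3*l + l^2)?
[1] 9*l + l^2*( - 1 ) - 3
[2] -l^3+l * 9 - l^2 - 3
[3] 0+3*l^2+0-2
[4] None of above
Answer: 2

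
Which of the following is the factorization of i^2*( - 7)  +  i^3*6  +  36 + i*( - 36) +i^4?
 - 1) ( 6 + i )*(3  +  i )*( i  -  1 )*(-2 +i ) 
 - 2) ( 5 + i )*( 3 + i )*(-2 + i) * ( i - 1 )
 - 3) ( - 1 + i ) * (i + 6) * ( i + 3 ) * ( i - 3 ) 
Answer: 1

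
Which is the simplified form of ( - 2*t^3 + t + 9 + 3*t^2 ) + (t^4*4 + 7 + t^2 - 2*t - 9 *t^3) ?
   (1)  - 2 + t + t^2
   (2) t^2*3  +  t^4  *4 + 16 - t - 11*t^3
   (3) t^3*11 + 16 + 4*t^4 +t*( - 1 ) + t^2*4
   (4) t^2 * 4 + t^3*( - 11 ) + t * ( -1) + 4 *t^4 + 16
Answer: 4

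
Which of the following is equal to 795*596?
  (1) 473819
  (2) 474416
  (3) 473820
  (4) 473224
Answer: 3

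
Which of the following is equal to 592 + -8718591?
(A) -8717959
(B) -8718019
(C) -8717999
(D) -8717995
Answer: C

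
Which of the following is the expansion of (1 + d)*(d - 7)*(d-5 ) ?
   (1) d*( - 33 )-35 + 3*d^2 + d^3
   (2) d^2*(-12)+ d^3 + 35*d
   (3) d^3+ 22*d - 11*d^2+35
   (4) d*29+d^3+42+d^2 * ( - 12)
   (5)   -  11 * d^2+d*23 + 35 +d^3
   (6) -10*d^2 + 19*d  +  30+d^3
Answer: 5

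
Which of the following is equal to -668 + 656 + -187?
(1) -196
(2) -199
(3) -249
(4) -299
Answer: 2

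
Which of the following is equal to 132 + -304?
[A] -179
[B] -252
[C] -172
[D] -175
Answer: C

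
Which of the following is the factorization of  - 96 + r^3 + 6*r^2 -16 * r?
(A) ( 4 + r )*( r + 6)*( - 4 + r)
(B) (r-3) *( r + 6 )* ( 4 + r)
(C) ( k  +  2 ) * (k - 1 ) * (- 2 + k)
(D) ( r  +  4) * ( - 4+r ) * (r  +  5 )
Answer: A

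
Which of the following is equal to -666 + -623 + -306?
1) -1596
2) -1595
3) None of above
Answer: 2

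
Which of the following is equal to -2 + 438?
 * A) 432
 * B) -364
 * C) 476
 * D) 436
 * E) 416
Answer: D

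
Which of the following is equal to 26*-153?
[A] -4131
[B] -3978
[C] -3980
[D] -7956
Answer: B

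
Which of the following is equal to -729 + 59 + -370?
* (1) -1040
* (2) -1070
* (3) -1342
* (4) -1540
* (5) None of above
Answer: 1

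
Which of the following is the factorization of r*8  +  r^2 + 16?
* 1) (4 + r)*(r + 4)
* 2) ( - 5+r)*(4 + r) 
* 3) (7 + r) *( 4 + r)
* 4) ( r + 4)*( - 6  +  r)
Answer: 1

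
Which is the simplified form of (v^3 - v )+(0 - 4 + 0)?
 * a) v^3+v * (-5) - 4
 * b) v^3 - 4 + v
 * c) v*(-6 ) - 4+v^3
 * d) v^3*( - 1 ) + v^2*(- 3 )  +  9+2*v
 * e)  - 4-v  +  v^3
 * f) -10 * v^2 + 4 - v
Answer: e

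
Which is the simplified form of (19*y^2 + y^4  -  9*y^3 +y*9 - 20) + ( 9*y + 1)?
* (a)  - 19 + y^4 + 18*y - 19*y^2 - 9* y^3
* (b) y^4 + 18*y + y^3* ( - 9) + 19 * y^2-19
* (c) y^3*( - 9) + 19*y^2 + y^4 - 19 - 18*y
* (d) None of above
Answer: b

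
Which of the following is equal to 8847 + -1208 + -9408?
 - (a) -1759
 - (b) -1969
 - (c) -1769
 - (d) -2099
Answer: c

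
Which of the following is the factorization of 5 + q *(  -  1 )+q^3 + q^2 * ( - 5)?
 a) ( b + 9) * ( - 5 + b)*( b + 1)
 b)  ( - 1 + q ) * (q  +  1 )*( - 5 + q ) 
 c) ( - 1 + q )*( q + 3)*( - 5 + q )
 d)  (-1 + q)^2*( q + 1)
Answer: b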